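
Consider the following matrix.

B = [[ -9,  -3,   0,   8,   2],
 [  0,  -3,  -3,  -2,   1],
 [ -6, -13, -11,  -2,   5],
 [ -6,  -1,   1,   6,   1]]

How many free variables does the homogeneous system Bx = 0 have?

3

Row reduce to echelon form.
R3 ← R3 − (2/3)·R1: [0, -11, -11, -22/3, 11/3]
R4 ← R4 − (2/3)·R1: [0, 1, 1, 2/3, -1/3]
R3 ← R3 − (11/3)·R2: [0, 0, 0, 0, 0]
R4 ← R4 + (1/3)·R2: [0, 0, 0, 0, 0]
2 nonzero rows, so rank(B) = 2.
B has 5 columns; by rank–nullity, nullity = 5 − 2 = 3.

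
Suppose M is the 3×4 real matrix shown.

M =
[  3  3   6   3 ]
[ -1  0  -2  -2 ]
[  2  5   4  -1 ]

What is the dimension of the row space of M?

2

Row reduce to echelon form.
R2 ← R2 + (1/3)·R1: [0, 1, 0, -1]
R3 ← R3 − (2/3)·R1: [0, 3, 0, -3]
R3 ← R3 − (3)·R2: [0, 0, 0, 0]
Echelon form has 2 nonzero rows, so rank(M) = 2.
The row space has dimension equal to the rank: 2.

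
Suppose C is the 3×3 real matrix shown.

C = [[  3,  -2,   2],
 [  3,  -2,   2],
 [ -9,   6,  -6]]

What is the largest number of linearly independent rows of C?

Row reduce to echelon form.
R2 ← R2 − R1: [0, 0, 0]
R3 ← R3 + (3)·R1: [0, 0, 0]
Echelon form has 1 nonzero row, so rank(C) = 1.
The rank gives the maximum number of linearly independent rows: 1.

1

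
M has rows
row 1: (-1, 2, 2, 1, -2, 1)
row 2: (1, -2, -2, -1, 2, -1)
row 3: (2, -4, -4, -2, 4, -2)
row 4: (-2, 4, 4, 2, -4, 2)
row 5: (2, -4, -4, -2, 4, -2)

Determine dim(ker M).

5

Row reduce to echelon form.
R2 ← R2 + R1: [0, 0, 0, 0, 0, 0]
R3 ← R3 + (2)·R1: [0, 0, 0, 0, 0, 0]
R4 ← R4 − (2)·R1: [0, 0, 0, 0, 0, 0]
R5 ← R5 + (2)·R1: [0, 0, 0, 0, 0, 0]
1 nonzero row, so rank(M) = 1.
M has 6 columns; by rank–nullity, nullity = 6 − 1 = 5.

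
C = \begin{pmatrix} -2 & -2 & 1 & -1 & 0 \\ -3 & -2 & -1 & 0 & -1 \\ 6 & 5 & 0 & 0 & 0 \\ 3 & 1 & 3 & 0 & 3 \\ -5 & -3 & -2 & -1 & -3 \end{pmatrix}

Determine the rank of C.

3

Row reduce to echelon form.
R2 ← R2 − (3/2)·R1: [0, 1, -5/2, 3/2, -1]
R3 ← R3 + (3)·R1: [0, -1, 3, -3, 0]
R4 ← R4 + (3/2)·R1: [0, -2, 9/2, -3/2, 3]
R5 ← R5 − (5/2)·R1: [0, 2, -9/2, 3/2, -3]
R3 ← R3 + R2: [0, 0, 1/2, -3/2, -1]
R4 ← R4 + (2)·R2: [0, 0, -1/2, 3/2, 1]
R5 ← R5 − (2)·R2: [0, 0, 1/2, -3/2, -1]
R4 ← R4 + R3: [0, 0, 0, 0, 0]
R5 ← R5 − R3: [0, 0, 0, 0, 0]
Echelon form has 3 nonzero rows, so rank(C) = 3.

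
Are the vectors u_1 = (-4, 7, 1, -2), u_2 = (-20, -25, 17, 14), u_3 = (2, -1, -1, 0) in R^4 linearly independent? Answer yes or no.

no

Form the matrix with these vectors as rows and row reduce.
R2 ← R2 − (5)·R1: [0, -60, 12, 24]
R3 ← R3 + (1/2)·R1: [0, 5/2, -1/2, -1]
R3 ← R3 + (1/24)·R2: [0, 0, 0, 0]
2 nonzero rows, so the 3 vectors span a space of dimension 2.
Since 2 < 3, the vectors are linearly dependent.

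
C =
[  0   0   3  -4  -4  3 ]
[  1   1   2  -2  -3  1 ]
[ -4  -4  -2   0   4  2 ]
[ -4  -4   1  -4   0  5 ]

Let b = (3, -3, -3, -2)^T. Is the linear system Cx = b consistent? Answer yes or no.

no

Row reduce the augmented matrix [C | b].
Swap R1 ↔ R2
R3 ← R3 + (4)·R1: [0, 0, 6, -8, -8, 6, -15]
R4 ← R4 + (4)·R1: [0, 0, 9, -12, -12, 9, -14]
R3 ← R3 − (2)·R2: [0, 0, 0, 0, 0, 0, -21]
R4 ← R4 − (3)·R2: [0, 0, 0, 0, 0, 0, -23]
R4 ← R4 − (23/21)·R3: [0, 0, 0, 0, 0, 0, 0]
The echelon form has 3 nonzero rows; the last pivot sits in the augmented column, so rank(C) = 2 but rank([C|b]) = 3.
Since the ranks differ, the system is inconsistent.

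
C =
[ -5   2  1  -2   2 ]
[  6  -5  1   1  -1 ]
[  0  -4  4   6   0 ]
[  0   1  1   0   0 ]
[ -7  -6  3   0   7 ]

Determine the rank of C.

Row reduce to echelon form.
R2 ← R2 + (6/5)·R1: [0, -13/5, 11/5, -7/5, 7/5]
R5 ← R5 − (7/5)·R1: [0, -44/5, 8/5, 14/5, 21/5]
R3 ← R3 − (20/13)·R2: [0, 0, 8/13, 106/13, -28/13]
R4 ← R4 + (5/13)·R2: [0, 0, 24/13, -7/13, 7/13]
R5 ← R5 − (44/13)·R2: [0, 0, -76/13, 98/13, -7/13]
R4 ← R4 − (3)·R3: [0, 0, 0, -25, 7]
R5 ← R5 + (19/2)·R3: [0, 0, 0, 85, -21]
R5 ← R5 + (17/5)·R4: [0, 0, 0, 0, 14/5]
Echelon form has 5 nonzero rows, so rank(C) = 5.

5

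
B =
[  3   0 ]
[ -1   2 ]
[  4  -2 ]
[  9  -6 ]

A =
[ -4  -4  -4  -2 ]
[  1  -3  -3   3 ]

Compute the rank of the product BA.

First compute BA:
[[-12, -12, -12,  -6],
 [  6,  -2,  -2,   8],
 [-18, -10, -10, -14],
 [-42, -18, -18, -36]]
Now row reduce the product.
R2 ← R2 + (1/2)·R1: [0, -8, -8, 5]
R3 ← R3 − (3/2)·R1: [0, 8, 8, -5]
R4 ← R4 − (7/2)·R1: [0, 24, 24, -15]
R3 ← R3 + R2: [0, 0, 0, 0]
R4 ← R4 + (3)·R2: [0, 0, 0, 0]
2 nonzero rows, so rank(BA) = 2.

2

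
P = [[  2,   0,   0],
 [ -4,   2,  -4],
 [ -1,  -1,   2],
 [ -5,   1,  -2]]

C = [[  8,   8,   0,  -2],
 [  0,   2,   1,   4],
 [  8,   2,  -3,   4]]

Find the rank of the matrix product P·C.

First compute PC:
[[ 16,  16,   0,  -4],
 [-64, -36,  14,   0],
 [  8,  -6,  -7,   6],
 [-56, -42,   7,   6]]
Now row reduce the product.
R2 ← R2 + (4)·R1: [0, 28, 14, -16]
R3 ← R3 − (1/2)·R1: [0, -14, -7, 8]
R4 ← R4 + (7/2)·R1: [0, 14, 7, -8]
R3 ← R3 + (1/2)·R2: [0, 0, 0, 0]
R4 ← R4 − (1/2)·R2: [0, 0, 0, 0]
2 nonzero rows, so rank(PC) = 2.

2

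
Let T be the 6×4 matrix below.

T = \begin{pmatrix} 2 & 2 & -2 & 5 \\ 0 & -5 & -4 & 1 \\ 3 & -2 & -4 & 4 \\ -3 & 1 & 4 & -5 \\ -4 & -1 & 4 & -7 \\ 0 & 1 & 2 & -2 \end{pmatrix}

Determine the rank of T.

Row reduce to echelon form.
R3 ← R3 − (3/2)·R1: [0, -5, -1, -7/2]
R4 ← R4 + (3/2)·R1: [0, 4, 1, 5/2]
R5 ← R5 + (2)·R1: [0, 3, 0, 3]
R3 ← R3 − R2: [0, 0, 3, -9/2]
R4 ← R4 + (4/5)·R2: [0, 0, -11/5, 33/10]
R5 ← R5 + (3/5)·R2: [0, 0, -12/5, 18/5]
R6 ← R6 + (1/5)·R2: [0, 0, 6/5, -9/5]
R4 ← R4 + (11/15)·R3: [0, 0, 0, 0]
R5 ← R5 + (4/5)·R3: [0, 0, 0, 0]
R6 ← R6 − (2/5)·R3: [0, 0, 0, 0]
Echelon form has 3 nonzero rows, so rank(T) = 3.

3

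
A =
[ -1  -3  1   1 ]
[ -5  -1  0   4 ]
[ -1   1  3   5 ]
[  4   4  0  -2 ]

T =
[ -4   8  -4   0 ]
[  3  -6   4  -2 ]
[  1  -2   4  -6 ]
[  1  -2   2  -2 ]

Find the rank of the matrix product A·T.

First compute AT:
[[ -3,   6,  -2,  -2],
 [ 21, -42,  24,  -6],
 [ 15, -30,  30, -30],
 [ -6,  12,  -4,  -4]]
Now row reduce the product.
R2 ← R2 + (7)·R1: [0, 0, 10, -20]
R3 ← R3 + (5)·R1: [0, 0, 20, -40]
R4 ← R4 − (2)·R1: [0, 0, 0, 0]
R3 ← R3 − (2)·R2: [0, 0, 0, 0]
2 nonzero rows, so rank(AT) = 2.

2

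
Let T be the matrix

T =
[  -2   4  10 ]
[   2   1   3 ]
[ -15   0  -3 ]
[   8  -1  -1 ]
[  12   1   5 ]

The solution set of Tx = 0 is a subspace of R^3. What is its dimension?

Row reduce to echelon form.
R2 ← R2 + R1: [0, 5, 13]
R3 ← R3 − (15/2)·R1: [0, -30, -78]
R4 ← R4 + (4)·R1: [0, 15, 39]
R5 ← R5 + (6)·R1: [0, 25, 65]
R3 ← R3 + (6)·R2: [0, 0, 0]
R4 ← R4 − (3)·R2: [0, 0, 0]
R5 ← R5 − (5)·R2: [0, 0, 0]
2 nonzero rows, so rank(T) = 2.
T has 3 columns; by rank–nullity, nullity = 3 − 2 = 1.

1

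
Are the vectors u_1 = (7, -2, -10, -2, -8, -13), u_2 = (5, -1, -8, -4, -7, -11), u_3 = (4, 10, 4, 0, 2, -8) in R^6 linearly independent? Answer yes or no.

yes

Form the matrix with these vectors as rows and row reduce.
R2 ← R2 − (5/7)·R1: [0, 3/7, -6/7, -18/7, -9/7, -12/7]
R3 ← R3 − (4/7)·R1: [0, 78/7, 68/7, 8/7, 46/7, -4/7]
R3 ← R3 − (26)·R2: [0, 0, 32, 68, 40, 44]
3 nonzero rows, so the 3 vectors span a space of dimension 3.
Since 3 = 3, the vectors are linearly independent.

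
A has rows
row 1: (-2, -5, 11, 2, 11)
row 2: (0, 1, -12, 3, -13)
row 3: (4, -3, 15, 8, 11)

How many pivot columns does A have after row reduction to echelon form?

3

Row reduce to echelon form.
R3 ← R3 + (2)·R1: [0, -13, 37, 12, 33]
R3 ← R3 + (13)·R2: [0, 0, -119, 51, -136]
Echelon form has 3 nonzero rows, so rank(A) = 3.
Each nonzero row contributes one pivot column: 3 pivot columns.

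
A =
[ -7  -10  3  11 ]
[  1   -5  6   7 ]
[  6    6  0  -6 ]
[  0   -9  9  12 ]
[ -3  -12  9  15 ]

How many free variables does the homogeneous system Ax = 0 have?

2

Row reduce to echelon form.
R2 ← R2 + (1/7)·R1: [0, -45/7, 45/7, 60/7]
R3 ← R3 + (6/7)·R1: [0, -18/7, 18/7, 24/7]
R5 ← R5 − (3/7)·R1: [0, -54/7, 54/7, 72/7]
R3 ← R3 − (2/5)·R2: [0, 0, 0, 0]
R4 ← R4 − (7/5)·R2: [0, 0, 0, 0]
R5 ← R5 − (6/5)·R2: [0, 0, 0, 0]
2 nonzero rows, so rank(A) = 2.
A has 4 columns; by rank–nullity, nullity = 4 − 2 = 2.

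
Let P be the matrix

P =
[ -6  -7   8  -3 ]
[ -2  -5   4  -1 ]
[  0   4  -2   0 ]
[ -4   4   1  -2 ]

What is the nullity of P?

2

Row reduce to echelon form.
R2 ← R2 − (1/3)·R1: [0, -8/3, 4/3, 0]
R4 ← R4 − (2/3)·R1: [0, 26/3, -13/3, 0]
R3 ← R3 + (3/2)·R2: [0, 0, 0, 0]
R4 ← R4 + (13/4)·R2: [0, 0, 0, 0]
2 nonzero rows, so rank(P) = 2.
P has 4 columns; by rank–nullity, nullity = 4 − 2 = 2.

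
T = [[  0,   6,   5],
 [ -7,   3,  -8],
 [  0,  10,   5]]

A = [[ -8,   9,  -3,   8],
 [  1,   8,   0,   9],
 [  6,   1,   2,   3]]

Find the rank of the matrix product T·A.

First compute TA:
[[ 36,  53,  10,  69],
 [ 11, -47,   5, -53],
 [ 40,  85,  10, 105]]
Now row reduce the product.
R2 ← R2 − (11/36)·R1: [0, -2275/36, 35/18, -889/12]
R3 ← R3 − (10/9)·R1: [0, 235/9, -10/9, 85/3]
R3 ← R3 + (188/455)·R2: [0, 0, -4/13, -148/65]
3 nonzero rows, so rank(TA) = 3.

3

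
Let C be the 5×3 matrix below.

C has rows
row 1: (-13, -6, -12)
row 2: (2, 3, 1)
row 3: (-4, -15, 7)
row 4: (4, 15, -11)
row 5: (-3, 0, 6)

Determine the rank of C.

3

Row reduce to echelon form.
R2 ← R2 + (2/13)·R1: [0, 27/13, -11/13]
R3 ← R3 − (4/13)·R1: [0, -171/13, 139/13]
R4 ← R4 + (4/13)·R1: [0, 171/13, -191/13]
R5 ← R5 − (3/13)·R1: [0, 18/13, 114/13]
R3 ← R3 + (19/3)·R2: [0, 0, 16/3]
R4 ← R4 − (19/3)·R2: [0, 0, -28/3]
R5 ← R5 − (2/3)·R2: [0, 0, 28/3]
R4 ← R4 + (7/4)·R3: [0, 0, 0]
R5 ← R5 − (7/4)·R3: [0, 0, 0]
Echelon form has 3 nonzero rows, so rank(C) = 3.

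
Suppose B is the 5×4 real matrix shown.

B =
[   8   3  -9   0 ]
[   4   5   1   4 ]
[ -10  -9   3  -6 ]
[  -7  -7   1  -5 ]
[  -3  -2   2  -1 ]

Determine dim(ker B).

Row reduce to echelon form.
R2 ← R2 − (1/2)·R1: [0, 7/2, 11/2, 4]
R3 ← R3 + (5/4)·R1: [0, -21/4, -33/4, -6]
R4 ← R4 + (7/8)·R1: [0, -35/8, -55/8, -5]
R5 ← R5 + (3/8)·R1: [0, -7/8, -11/8, -1]
R3 ← R3 + (3/2)·R2: [0, 0, 0, 0]
R4 ← R4 + (5/4)·R2: [0, 0, 0, 0]
R5 ← R5 + (1/4)·R2: [0, 0, 0, 0]
2 nonzero rows, so rank(B) = 2.
B has 4 columns; by rank–nullity, nullity = 4 − 2 = 2.

2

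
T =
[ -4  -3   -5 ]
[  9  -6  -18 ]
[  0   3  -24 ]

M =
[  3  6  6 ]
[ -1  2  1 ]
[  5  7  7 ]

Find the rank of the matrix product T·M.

3

First compute TM:
[[-34, -65, -62],
 [-57, -84, -78],
 [-123, -162, -165]]
Now row reduce the product.
R2 ← R2 − (57/34)·R1: [0, 849/34, 441/17]
R3 ← R3 − (123/34)·R1: [0, 2487/34, 1008/17]
R3 ← R3 − (829/283)·R2: [0, 0, -4725/283]
3 nonzero rows, so rank(TM) = 3.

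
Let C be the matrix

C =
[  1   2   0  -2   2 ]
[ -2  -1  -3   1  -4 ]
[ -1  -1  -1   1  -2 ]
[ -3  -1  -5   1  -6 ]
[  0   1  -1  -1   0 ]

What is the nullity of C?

3

Row reduce to echelon form.
R2 ← R2 + (2)·R1: [0, 3, -3, -3, 0]
R3 ← R3 + R1: [0, 1, -1, -1, 0]
R4 ← R4 + (3)·R1: [0, 5, -5, -5, 0]
R3 ← R3 − (1/3)·R2: [0, 0, 0, 0, 0]
R4 ← R4 − (5/3)·R2: [0, 0, 0, 0, 0]
R5 ← R5 − (1/3)·R2: [0, 0, 0, 0, 0]
2 nonzero rows, so rank(C) = 2.
C has 5 columns; by rank–nullity, nullity = 5 − 2 = 3.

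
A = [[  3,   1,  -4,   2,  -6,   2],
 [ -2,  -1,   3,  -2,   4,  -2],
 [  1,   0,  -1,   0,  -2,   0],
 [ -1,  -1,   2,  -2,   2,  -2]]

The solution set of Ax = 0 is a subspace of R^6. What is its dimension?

Row reduce to echelon form.
R2 ← R2 + (2/3)·R1: [0, -1/3, 1/3, -2/3, 0, -2/3]
R3 ← R3 − (1/3)·R1: [0, -1/3, 1/3, -2/3, 0, -2/3]
R4 ← R4 + (1/3)·R1: [0, -2/3, 2/3, -4/3, 0, -4/3]
R3 ← R3 − R2: [0, 0, 0, 0, 0, 0]
R4 ← R4 − (2)·R2: [0, 0, 0, 0, 0, 0]
2 nonzero rows, so rank(A) = 2.
A has 6 columns; by rank–nullity, nullity = 6 − 2 = 4.

4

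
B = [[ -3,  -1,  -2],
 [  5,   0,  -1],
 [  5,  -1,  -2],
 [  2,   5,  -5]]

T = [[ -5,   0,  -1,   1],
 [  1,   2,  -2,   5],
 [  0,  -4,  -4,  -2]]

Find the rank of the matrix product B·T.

First compute BT:
[[ 14,   6,  13,  -4],
 [-25,   4,  -1,   7],
 [-26,   6,   5,   4],
 [ -5,  30,   8,  37]]
Now row reduce the product.
R2 ← R2 + (25/14)·R1: [0, 103/7, 311/14, -1/7]
R3 ← R3 + (13/7)·R1: [0, 120/7, 204/7, -24/7]
R4 ← R4 + (5/14)·R1: [0, 225/7, 177/14, 249/7]
R3 ← R3 − (120/103)·R2: [0, 0, 336/103, -336/103]
R4 ← R4 − (225/103)·R2: [0, 0, -3696/103, 3696/103]
R4 ← R4 + (11)·R3: [0, 0, 0, 0]
3 nonzero rows, so rank(BT) = 3.

3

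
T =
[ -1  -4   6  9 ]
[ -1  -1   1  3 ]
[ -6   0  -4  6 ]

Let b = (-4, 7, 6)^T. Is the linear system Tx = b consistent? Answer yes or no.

no

Row reduce the augmented matrix [T | b].
R2 ← R2 − R1: [0, 3, -5, -6, 11]
R3 ← R3 − (6)·R1: [0, 24, -40, -48, 30]
R3 ← R3 − (8)·R2: [0, 0, 0, 0, -58]
The echelon form has 3 nonzero rows; the last pivot sits in the augmented column, so rank(T) = 2 but rank([T|b]) = 3.
Since the ranks differ, the system is inconsistent.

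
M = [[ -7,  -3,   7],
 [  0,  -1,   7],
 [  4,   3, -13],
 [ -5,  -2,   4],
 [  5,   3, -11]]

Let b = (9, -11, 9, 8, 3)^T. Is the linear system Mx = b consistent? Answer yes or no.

yes

Row reduce the augmented matrix [M | b].
R3 ← R3 + (4/7)·R1: [0, 9/7, -9, 99/7]
R4 ← R4 − (5/7)·R1: [0, 1/7, -1, 11/7]
R5 ← R5 + (5/7)·R1: [0, 6/7, -6, 66/7]
R3 ← R3 + (9/7)·R2: [0, 0, 0, 0]
R4 ← R4 + (1/7)·R2: [0, 0, 0, 0]
R5 ← R5 + (6/7)·R2: [0, 0, 0, 0]
The echelon form has 2 nonzero rows, and every pivot lies in the first 3 columns, so rank(M) = rank([M|b]) = 2.
The system is consistent.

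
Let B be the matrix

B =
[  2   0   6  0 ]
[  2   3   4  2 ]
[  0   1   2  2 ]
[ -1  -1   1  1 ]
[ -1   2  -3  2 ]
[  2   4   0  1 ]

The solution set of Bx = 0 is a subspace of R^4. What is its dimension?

1

Row reduce to echelon form.
R2 ← R2 − R1: [0, 3, -2, 2]
R4 ← R4 + (1/2)·R1: [0, -1, 4, 1]
R5 ← R5 + (1/2)·R1: [0, 2, 0, 2]
R6 ← R6 − R1: [0, 4, -6, 1]
R3 ← R3 − (1/3)·R2: [0, 0, 8/3, 4/3]
R4 ← R4 + (1/3)·R2: [0, 0, 10/3, 5/3]
R5 ← R5 − (2/3)·R2: [0, 0, 4/3, 2/3]
R6 ← R6 − (4/3)·R2: [0, 0, -10/3, -5/3]
R4 ← R4 − (5/4)·R3: [0, 0, 0, 0]
R5 ← R5 − (1/2)·R3: [0, 0, 0, 0]
R6 ← R6 + (5/4)·R3: [0, 0, 0, 0]
3 nonzero rows, so rank(B) = 3.
B has 4 columns; by rank–nullity, nullity = 4 − 3 = 1.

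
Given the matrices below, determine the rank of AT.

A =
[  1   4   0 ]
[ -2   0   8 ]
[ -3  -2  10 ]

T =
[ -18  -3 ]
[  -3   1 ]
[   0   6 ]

First compute AT:
[[-30,   1],
 [ 36,  54],
 [ 60,  67]]
Now row reduce the product.
R2 ← R2 + (6/5)·R1: [0, 276/5]
R3 ← R3 + (2)·R1: [0, 69]
R3 ← R3 − (5/4)·R2: [0, 0]
2 nonzero rows, so rank(AT) = 2.

2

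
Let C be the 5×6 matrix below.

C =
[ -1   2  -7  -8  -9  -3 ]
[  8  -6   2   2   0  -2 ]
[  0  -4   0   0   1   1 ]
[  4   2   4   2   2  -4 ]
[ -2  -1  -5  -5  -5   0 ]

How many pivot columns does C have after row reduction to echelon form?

Row reduce to echelon form.
R2 ← R2 + (8)·R1: [0, 10, -54, -62, -72, -26]
R4 ← R4 + (4)·R1: [0, 10, -24, -30, -34, -16]
R5 ← R5 − (2)·R1: [0, -5, 9, 11, 13, 6]
R3 ← R3 + (2/5)·R2: [0, 0, -108/5, -124/5, -139/5, -47/5]
R4 ← R4 − R2: [0, 0, 30, 32, 38, 10]
R5 ← R5 + (1/2)·R2: [0, 0, -18, -20, -23, -7]
R4 ← R4 + (25/18)·R3: [0, 0, 0, -22/9, -11/18, -55/18]
R5 ← R5 − (5/6)·R3: [0, 0, 0, 2/3, 1/6, 5/6]
R5 ← R5 + (3/11)·R4: [0, 0, 0, 0, 0, 0]
Echelon form has 4 nonzero rows, so rank(C) = 4.
Each nonzero row contributes one pivot column: 4 pivot columns.

4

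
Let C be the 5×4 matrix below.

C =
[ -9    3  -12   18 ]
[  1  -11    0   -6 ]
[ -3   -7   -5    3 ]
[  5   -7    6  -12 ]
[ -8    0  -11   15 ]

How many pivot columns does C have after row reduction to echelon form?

Row reduce to echelon form.
R2 ← R2 + (1/9)·R1: [0, -32/3, -4/3, -4]
R3 ← R3 − (1/3)·R1: [0, -8, -1, -3]
R4 ← R4 + (5/9)·R1: [0, -16/3, -2/3, -2]
R5 ← R5 − (8/9)·R1: [0, -8/3, -1/3, -1]
R3 ← R3 − (3/4)·R2: [0, 0, 0, 0]
R4 ← R4 − (1/2)·R2: [0, 0, 0, 0]
R5 ← R5 − (1/4)·R2: [0, 0, 0, 0]
Echelon form has 2 nonzero rows, so rank(C) = 2.
Each nonzero row contributes one pivot column: 2 pivot columns.

2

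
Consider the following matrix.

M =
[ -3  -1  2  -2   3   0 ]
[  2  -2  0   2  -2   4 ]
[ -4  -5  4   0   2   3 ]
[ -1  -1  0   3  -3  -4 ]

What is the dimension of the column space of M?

Row reduce to echelon form.
R2 ← R2 + (2/3)·R1: [0, -8/3, 4/3, 2/3, 0, 4]
R3 ← R3 − (4/3)·R1: [0, -11/3, 4/3, 8/3, -2, 3]
R4 ← R4 − (1/3)·R1: [0, -2/3, -2/3, 11/3, -4, -4]
R3 ← R3 − (11/8)·R2: [0, 0, -1/2, 7/4, -2, -5/2]
R4 ← R4 − (1/4)·R2: [0, 0, -1, 7/2, -4, -5]
R4 ← R4 − (2)·R3: [0, 0, 0, 0, 0, 0]
Echelon form has 3 nonzero rows, so rank(M) = 3.
The column space has dimension equal to the rank: 3.

3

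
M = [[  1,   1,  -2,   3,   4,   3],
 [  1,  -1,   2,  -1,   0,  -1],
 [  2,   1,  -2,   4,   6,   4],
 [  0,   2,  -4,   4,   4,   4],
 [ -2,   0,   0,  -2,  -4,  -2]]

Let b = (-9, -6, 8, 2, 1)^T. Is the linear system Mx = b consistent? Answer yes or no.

Row reduce the augmented matrix [M | b].
R2 ← R2 − R1: [0, -2, 4, -4, -4, -4, 3]
R3 ← R3 − (2)·R1: [0, -1, 2, -2, -2, -2, 26]
R5 ← R5 + (2)·R1: [0, 2, -4, 4, 4, 4, -17]
R3 ← R3 − (1/2)·R2: [0, 0, 0, 0, 0, 0, 49/2]
R4 ← R4 + R2: [0, 0, 0, 0, 0, 0, 5]
R5 ← R5 + R2: [0, 0, 0, 0, 0, 0, -14]
R4 ← R4 − (10/49)·R3: [0, 0, 0, 0, 0, 0, 0]
R5 ← R5 + (4/7)·R3: [0, 0, 0, 0, 0, 0, 0]
The echelon form has 3 nonzero rows; the last pivot sits in the augmented column, so rank(M) = 2 but rank([M|b]) = 3.
Since the ranks differ, the system is inconsistent.

no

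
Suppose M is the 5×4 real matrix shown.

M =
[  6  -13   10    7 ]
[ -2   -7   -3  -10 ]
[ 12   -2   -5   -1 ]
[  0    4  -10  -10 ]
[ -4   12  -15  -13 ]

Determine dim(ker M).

1

Row reduce to echelon form.
R2 ← R2 + (1/3)·R1: [0, -34/3, 1/3, -23/3]
R3 ← R3 − (2)·R1: [0, 24, -25, -15]
R5 ← R5 + (2/3)·R1: [0, 10/3, -25/3, -25/3]
R3 ← R3 + (36/17)·R2: [0, 0, -413/17, -531/17]
R4 ← R4 + (6/17)·R2: [0, 0, -168/17, -216/17]
R5 ← R5 + (5/17)·R2: [0, 0, -140/17, -180/17]
R4 ← R4 − (24/59)·R3: [0, 0, 0, 0]
R5 ← R5 − (20/59)·R3: [0, 0, 0, 0]
3 nonzero rows, so rank(M) = 3.
M has 4 columns; by rank–nullity, nullity = 4 − 3 = 1.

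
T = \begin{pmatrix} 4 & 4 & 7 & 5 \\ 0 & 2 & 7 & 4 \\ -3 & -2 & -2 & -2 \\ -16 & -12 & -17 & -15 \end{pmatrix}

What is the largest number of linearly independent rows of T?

Row reduce to echelon form.
R3 ← R3 + (3/4)·R1: [0, 1, 13/4, 7/4]
R4 ← R4 + (4)·R1: [0, 4, 11, 5]
R3 ← R3 − (1/2)·R2: [0, 0, -1/4, -1/4]
R4 ← R4 − (2)·R2: [0, 0, -3, -3]
R4 ← R4 − (12)·R3: [0, 0, 0, 0]
Echelon form has 3 nonzero rows, so rank(T) = 3.
The rank gives the maximum number of linearly independent rows: 3.

3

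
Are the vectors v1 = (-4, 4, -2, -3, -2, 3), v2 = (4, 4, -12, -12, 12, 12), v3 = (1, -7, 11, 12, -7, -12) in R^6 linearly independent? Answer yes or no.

no

Form the matrix with these vectors as rows and row reduce.
R2 ← R2 + R1: [0, 8, -14, -15, 10, 15]
R3 ← R3 + (1/4)·R1: [0, -6, 21/2, 45/4, -15/2, -45/4]
R3 ← R3 + (3/4)·R2: [0, 0, 0, 0, 0, 0]
2 nonzero rows, so the 3 vectors span a space of dimension 2.
Since 2 < 3, the vectors are linearly dependent.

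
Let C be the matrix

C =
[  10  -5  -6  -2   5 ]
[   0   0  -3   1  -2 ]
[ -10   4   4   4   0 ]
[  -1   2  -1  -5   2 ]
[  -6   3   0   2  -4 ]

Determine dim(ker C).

1

Row reduce to echelon form.
R3 ← R3 + R1: [0, -1, -2, 2, 5]
R4 ← R4 + (1/10)·R1: [0, 3/2, -8/5, -26/5, 5/2]
R5 ← R5 + (3/5)·R1: [0, 0, -18/5, 4/5, -1]
Swap R2 ↔ R3
R4 ← R4 + (3/2)·R2: [0, 0, -23/5, -11/5, 10]
R4 ← R4 − (23/15)·R3: [0, 0, 0, -56/15, 196/15]
R5 ← R5 − (6/5)·R3: [0, 0, 0, -2/5, 7/5]
R5 ← R5 − (3/28)·R4: [0, 0, 0, 0, 0]
4 nonzero rows, so rank(C) = 4.
C has 5 columns; by rank–nullity, nullity = 5 − 4 = 1.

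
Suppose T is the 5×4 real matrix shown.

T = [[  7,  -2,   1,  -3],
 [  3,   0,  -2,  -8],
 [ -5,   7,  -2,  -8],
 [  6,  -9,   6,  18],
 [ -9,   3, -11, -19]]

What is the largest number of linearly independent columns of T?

4

Row reduce to echelon form.
R2 ← R2 − (3/7)·R1: [0, 6/7, -17/7, -47/7]
R3 ← R3 + (5/7)·R1: [0, 39/7, -9/7, -71/7]
R4 ← R4 − (6/7)·R1: [0, -51/7, 36/7, 144/7]
R5 ← R5 + (9/7)·R1: [0, 3/7, -68/7, -160/7]
R3 ← R3 − (13/2)·R2: [0, 0, 29/2, 67/2]
R4 ← R4 + (17/2)·R2: [0, 0, -31/2, -73/2]
R5 ← R5 − (1/2)·R2: [0, 0, -17/2, -39/2]
R4 ← R4 + (31/29)·R3: [0, 0, 0, -20/29]
R5 ← R5 + (17/29)·R3: [0, 0, 0, 4/29]
R5 ← R5 + (1/5)·R4: [0, 0, 0, 0]
Echelon form has 4 nonzero rows, so rank(T) = 4.
The rank gives the maximum number of linearly independent columns: 4.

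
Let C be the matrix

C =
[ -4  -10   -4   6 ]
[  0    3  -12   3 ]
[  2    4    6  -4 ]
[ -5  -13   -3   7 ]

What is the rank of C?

2

Row reduce to echelon form.
R3 ← R3 + (1/2)·R1: [0, -1, 4, -1]
R4 ← R4 − (5/4)·R1: [0, -1/2, 2, -1/2]
R3 ← R3 + (1/3)·R2: [0, 0, 0, 0]
R4 ← R4 + (1/6)·R2: [0, 0, 0, 0]
Echelon form has 2 nonzero rows, so rank(C) = 2.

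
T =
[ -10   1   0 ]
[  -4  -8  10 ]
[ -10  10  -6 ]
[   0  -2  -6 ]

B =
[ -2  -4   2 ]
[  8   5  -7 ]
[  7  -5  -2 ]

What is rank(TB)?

3

First compute TB:
[[ 28,  45, -27],
 [ 14, -74,  28],
 [ 58, 120, -78],
 [-58,  20,  26]]
Now row reduce the product.
R2 ← R2 − (1/2)·R1: [0, -193/2, 83/2]
R3 ← R3 − (29/14)·R1: [0, 375/14, -309/14]
R4 ← R4 + (29/14)·R1: [0, 1585/14, -419/14]
R3 ← R3 + (375/1351)·R2: [0, 0, -14256/1351]
R4 ← R4 + (1585/1351)·R2: [0, 0, 25344/1351]
R4 ← R4 + (16/9)·R3: [0, 0, 0]
3 nonzero rows, so rank(TB) = 3.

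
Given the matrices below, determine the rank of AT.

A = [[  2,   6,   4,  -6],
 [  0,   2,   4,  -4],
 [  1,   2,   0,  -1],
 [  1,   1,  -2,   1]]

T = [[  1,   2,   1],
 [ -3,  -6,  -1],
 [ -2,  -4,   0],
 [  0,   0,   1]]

2

First compute AT:
[[-24, -48, -10],
 [-14, -28,  -6],
 [ -5, -10,  -2],
 [  2,   4,   1]]
Now row reduce the product.
R2 ← R2 − (7/12)·R1: [0, 0, -1/6]
R3 ← R3 − (5/24)·R1: [0, 0, 1/12]
R4 ← R4 + (1/12)·R1: [0, 0, 1/6]
R3 ← R3 + (1/2)·R2: [0, 0, 0]
R4 ← R4 + R2: [0, 0, 0]
2 nonzero rows, so rank(AT) = 2.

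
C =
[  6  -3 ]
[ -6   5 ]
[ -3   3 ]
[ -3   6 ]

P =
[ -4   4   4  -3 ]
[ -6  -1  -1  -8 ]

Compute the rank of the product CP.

First compute CP:
[[ -6,  27,  27,   6],
 [ -6, -29, -29, -22],
 [ -6, -15, -15, -15],
 [-24, -18, -18, -39]]
Now row reduce the product.
R2 ← R2 − R1: [0, -56, -56, -28]
R3 ← R3 − R1: [0, -42, -42, -21]
R4 ← R4 − (4)·R1: [0, -126, -126, -63]
R3 ← R3 − (3/4)·R2: [0, 0, 0, 0]
R4 ← R4 − (9/4)·R2: [0, 0, 0, 0]
2 nonzero rows, so rank(CP) = 2.

2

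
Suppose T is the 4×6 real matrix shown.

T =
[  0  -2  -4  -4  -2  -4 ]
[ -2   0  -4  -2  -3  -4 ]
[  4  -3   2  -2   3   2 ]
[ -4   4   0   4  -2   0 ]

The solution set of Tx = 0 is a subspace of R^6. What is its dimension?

4

Row reduce to echelon form.
Swap R1 ↔ R2
R3 ← R3 + (2)·R1: [0, -3, -6, -6, -3, -6]
R4 ← R4 − (2)·R1: [0, 4, 8, 8, 4, 8]
R3 ← R3 − (3/2)·R2: [0, 0, 0, 0, 0, 0]
R4 ← R4 + (2)·R2: [0, 0, 0, 0, 0, 0]
2 nonzero rows, so rank(T) = 2.
T has 6 columns; by rank–nullity, nullity = 6 − 2 = 4.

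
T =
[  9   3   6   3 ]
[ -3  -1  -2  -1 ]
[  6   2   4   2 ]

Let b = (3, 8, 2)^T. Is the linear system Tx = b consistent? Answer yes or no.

Row reduce the augmented matrix [T | b].
R2 ← R2 + (1/3)·R1: [0, 0, 0, 0, 9]
R3 ← R3 − (2/3)·R1: [0, 0, 0, 0, 0]
The echelon form has 2 nonzero rows; the last pivot sits in the augmented column, so rank(T) = 1 but rank([T|b]) = 2.
Since the ranks differ, the system is inconsistent.

no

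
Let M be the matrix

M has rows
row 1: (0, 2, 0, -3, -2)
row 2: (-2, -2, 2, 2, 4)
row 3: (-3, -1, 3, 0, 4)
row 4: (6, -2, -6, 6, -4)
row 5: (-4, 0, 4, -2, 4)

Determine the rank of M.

2

Row reduce to echelon form.
Swap R1 ↔ R2
R3 ← R3 − (3/2)·R1: [0, 2, 0, -3, -2]
R4 ← R4 + (3)·R1: [0, -8, 0, 12, 8]
R5 ← R5 − (2)·R1: [0, 4, 0, -6, -4]
R3 ← R3 − R2: [0, 0, 0, 0, 0]
R4 ← R4 + (4)·R2: [0, 0, 0, 0, 0]
R5 ← R5 − (2)·R2: [0, 0, 0, 0, 0]
Echelon form has 2 nonzero rows, so rank(M) = 2.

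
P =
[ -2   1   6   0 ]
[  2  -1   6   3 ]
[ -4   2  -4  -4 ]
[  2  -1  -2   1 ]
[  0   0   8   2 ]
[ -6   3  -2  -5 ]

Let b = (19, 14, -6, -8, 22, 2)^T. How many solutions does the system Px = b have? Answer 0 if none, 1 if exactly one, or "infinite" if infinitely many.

infinite

Row reduce the augmented matrix [P | b].
R2 ← R2 + R1: [0, 0, 12, 3, 33]
R3 ← R3 − (2)·R1: [0, 0, -16, -4, -44]
R4 ← R4 + R1: [0, 0, 4, 1, 11]
R6 ← R6 − (3)·R1: [0, 0, -20, -5, -55]
R3 ← R3 + (4/3)·R2: [0, 0, 0, 0, 0]
R4 ← R4 − (1/3)·R2: [0, 0, 0, 0, 0]
R5 ← R5 − (2/3)·R2: [0, 0, 0, 0, 0]
R6 ← R6 + (5/3)·R2: [0, 0, 0, 0, 0]
The echelon form has 2 nonzero rows, and every pivot lies in the first 4 columns, so rank(P) = rank([P|b]) = 2.
The system is consistent.
rank = 2 < 4 unknowns, so there are infinitely many solutions.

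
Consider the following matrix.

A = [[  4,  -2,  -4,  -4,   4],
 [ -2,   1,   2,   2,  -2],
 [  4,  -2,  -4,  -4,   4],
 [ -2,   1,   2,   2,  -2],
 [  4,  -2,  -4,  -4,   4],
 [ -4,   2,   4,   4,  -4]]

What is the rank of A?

Row reduce to echelon form.
R2 ← R2 + (1/2)·R1: [0, 0, 0, 0, 0]
R3 ← R3 − R1: [0, 0, 0, 0, 0]
R4 ← R4 + (1/2)·R1: [0, 0, 0, 0, 0]
R5 ← R5 − R1: [0, 0, 0, 0, 0]
R6 ← R6 + R1: [0, 0, 0, 0, 0]
Echelon form has 1 nonzero row, so rank(A) = 1.

1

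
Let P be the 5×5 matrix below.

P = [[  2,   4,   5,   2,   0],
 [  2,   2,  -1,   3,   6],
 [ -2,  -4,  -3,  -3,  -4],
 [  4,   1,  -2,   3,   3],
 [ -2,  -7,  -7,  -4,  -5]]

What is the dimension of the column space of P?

3

Row reduce to echelon form.
R2 ← R2 − R1: [0, -2, -6, 1, 6]
R3 ← R3 + R1: [0, 0, 2, -1, -4]
R4 ← R4 − (2)·R1: [0, -7, -12, -1, 3]
R5 ← R5 + R1: [0, -3, -2, -2, -5]
R4 ← R4 − (7/2)·R2: [0, 0, 9, -9/2, -18]
R5 ← R5 − (3/2)·R2: [0, 0, 7, -7/2, -14]
R4 ← R4 − (9/2)·R3: [0, 0, 0, 0, 0]
R5 ← R5 − (7/2)·R3: [0, 0, 0, 0, 0]
Echelon form has 3 nonzero rows, so rank(P) = 3.
The column space has dimension equal to the rank: 3.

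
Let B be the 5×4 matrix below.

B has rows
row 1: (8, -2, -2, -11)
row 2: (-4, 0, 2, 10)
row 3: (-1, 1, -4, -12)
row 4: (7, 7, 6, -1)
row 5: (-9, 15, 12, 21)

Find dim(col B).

Row reduce to echelon form.
R2 ← R2 + (1/2)·R1: [0, -1, 1, 9/2]
R3 ← R3 + (1/8)·R1: [0, 3/4, -17/4, -107/8]
R4 ← R4 − (7/8)·R1: [0, 35/4, 31/4, 69/8]
R5 ← R5 + (9/8)·R1: [0, 51/4, 39/4, 69/8]
R3 ← R3 + (3/4)·R2: [0, 0, -7/2, -10]
R4 ← R4 + (35/4)·R2: [0, 0, 33/2, 48]
R5 ← R5 + (51/4)·R2: [0, 0, 45/2, 66]
R4 ← R4 + (33/7)·R3: [0, 0, 0, 6/7]
R5 ← R5 + (45/7)·R3: [0, 0, 0, 12/7]
R5 ← R5 − (2)·R4: [0, 0, 0, 0]
Echelon form has 4 nonzero rows, so rank(B) = 4.
The column space has dimension equal to the rank: 4.

4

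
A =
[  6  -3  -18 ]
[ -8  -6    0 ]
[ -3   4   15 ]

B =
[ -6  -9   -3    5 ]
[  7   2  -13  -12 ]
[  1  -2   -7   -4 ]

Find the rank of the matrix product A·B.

2

First compute AB:
[[-75, -24, 147, 138],
 [  6,  60, 102,  32],
 [ 61,   5, -148, -123]]
Now row reduce the product.
R2 ← R2 + (2/25)·R1: [0, 1452/25, 2844/25, 1076/25]
R3 ← R3 + (61/75)·R1: [0, -363/25, -711/25, -269/25]
R3 ← R3 + (1/4)·R2: [0, 0, 0, 0]
2 nonzero rows, so rank(AB) = 2.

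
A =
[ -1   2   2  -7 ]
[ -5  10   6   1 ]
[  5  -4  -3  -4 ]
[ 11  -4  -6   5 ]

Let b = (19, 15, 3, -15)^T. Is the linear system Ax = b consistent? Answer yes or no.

yes

Row reduce the augmented matrix [A | b].
R2 ← R2 − (5)·R1: [0, 0, -4, 36, -80]
R3 ← R3 + (5)·R1: [0, 6, 7, -39, 98]
R4 ← R4 + (11)·R1: [0, 18, 16, -72, 194]
Swap R2 ↔ R3
R4 ← R4 − (3)·R2: [0, 0, -5, 45, -100]
R4 ← R4 − (5/4)·R3: [0, 0, 0, 0, 0]
The echelon form has 3 nonzero rows, and every pivot lies in the first 4 columns, so rank(A) = rank([A|b]) = 3.
The system is consistent.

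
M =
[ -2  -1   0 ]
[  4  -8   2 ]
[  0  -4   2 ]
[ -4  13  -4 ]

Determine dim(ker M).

0

Row reduce to echelon form.
R2 ← R2 + (2)·R1: [0, -10, 2]
R4 ← R4 − (2)·R1: [0, 15, -4]
R3 ← R3 − (2/5)·R2: [0, 0, 6/5]
R4 ← R4 + (3/2)·R2: [0, 0, -1]
R4 ← R4 + (5/6)·R3: [0, 0, 0]
3 nonzero rows, so rank(M) = 3.
M has 3 columns; by rank–nullity, nullity = 3 − 3 = 0.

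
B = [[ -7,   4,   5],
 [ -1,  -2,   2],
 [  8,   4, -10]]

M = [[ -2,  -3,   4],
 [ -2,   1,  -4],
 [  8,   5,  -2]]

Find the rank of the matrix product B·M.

2

First compute BM:
[[ 46,  50, -54],
 [ 22,  11,   0],
 [-104, -70,  36]]
Now row reduce the product.
R2 ← R2 − (11/23)·R1: [0, -297/23, 594/23]
R3 ← R3 + (52/23)·R1: [0, 990/23, -1980/23]
R3 ← R3 + (10/3)·R2: [0, 0, 0]
2 nonzero rows, so rank(BM) = 2.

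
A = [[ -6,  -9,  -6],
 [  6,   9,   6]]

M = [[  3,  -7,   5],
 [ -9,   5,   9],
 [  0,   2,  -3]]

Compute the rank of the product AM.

1

First compute AM:
[[ 63, -15, -93],
 [-63,  15,  93]]
Now row reduce the product.
R2 ← R2 + R1: [0, 0, 0]
1 nonzero row, so rank(AM) = 1.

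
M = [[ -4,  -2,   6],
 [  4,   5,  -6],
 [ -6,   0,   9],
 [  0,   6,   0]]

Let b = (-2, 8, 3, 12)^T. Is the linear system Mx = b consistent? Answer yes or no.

Row reduce the augmented matrix [M | b].
R2 ← R2 + R1: [0, 3, 0, 6]
R3 ← R3 − (3/2)·R1: [0, 3, 0, 6]
R3 ← R3 − R2: [0, 0, 0, 0]
R4 ← R4 − (2)·R2: [0, 0, 0, 0]
The echelon form has 2 nonzero rows, and every pivot lies in the first 3 columns, so rank(M) = rank([M|b]) = 2.
The system is consistent.

yes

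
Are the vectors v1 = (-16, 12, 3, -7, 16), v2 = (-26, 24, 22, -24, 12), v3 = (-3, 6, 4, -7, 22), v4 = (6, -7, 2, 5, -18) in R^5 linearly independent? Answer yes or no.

yes

Form the matrix with these vectors as rows and row reduce.
R2 ← R2 − (13/8)·R1: [0, 9/2, 137/8, -101/8, -14]
R3 ← R3 − (3/16)·R1: [0, 15/4, 55/16, -91/16, 19]
R4 ← R4 + (3/8)·R1: [0, -5/2, 25/8, 19/8, -12]
R3 ← R3 − (5/6)·R2: [0, 0, -65/6, 29/6, 92/3]
R4 ← R4 + (5/9)·R2: [0, 0, 455/36, -167/36, -178/9]
R4 ← R4 + (7/6)·R3: [0, 0, 0, 1, 16]
4 nonzero rows, so the 4 vectors span a space of dimension 4.
Since 4 = 4, the vectors are linearly independent.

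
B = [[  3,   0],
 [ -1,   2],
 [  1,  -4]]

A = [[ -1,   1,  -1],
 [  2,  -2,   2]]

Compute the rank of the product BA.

First compute BA:
[[ -3,   3,  -3],
 [  5,  -5,   5],
 [ -9,   9,  -9]]
Now row reduce the product.
R2 ← R2 + (5/3)·R1: [0, 0, 0]
R3 ← R3 − (3)·R1: [0, 0, 0]
1 nonzero row, so rank(BA) = 1.

1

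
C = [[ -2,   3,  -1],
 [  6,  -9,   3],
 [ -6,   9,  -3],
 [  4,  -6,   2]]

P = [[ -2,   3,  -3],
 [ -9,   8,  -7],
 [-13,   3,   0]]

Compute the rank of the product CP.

First compute CP:
[[-10,  15, -15],
 [ 30, -45,  45],
 [-30,  45, -45],
 [ 20, -30,  30]]
Now row reduce the product.
R2 ← R2 + (3)·R1: [0, 0, 0]
R3 ← R3 − (3)·R1: [0, 0, 0]
R4 ← R4 + (2)·R1: [0, 0, 0]
1 nonzero row, so rank(CP) = 1.

1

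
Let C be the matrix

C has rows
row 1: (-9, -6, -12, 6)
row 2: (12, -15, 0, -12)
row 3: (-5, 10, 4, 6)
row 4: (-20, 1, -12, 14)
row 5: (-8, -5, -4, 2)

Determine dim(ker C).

0

Row reduce to echelon form.
R2 ← R2 + (4/3)·R1: [0, -23, -16, -4]
R3 ← R3 − (5/9)·R1: [0, 40/3, 32/3, 8/3]
R4 ← R4 − (20/9)·R1: [0, 43/3, 44/3, 2/3]
R5 ← R5 − (8/9)·R1: [0, 1/3, 20/3, -10/3]
R3 ← R3 + (40/69)·R2: [0, 0, 32/23, 8/23]
R4 ← R4 + (43/69)·R2: [0, 0, 108/23, -42/23]
R5 ← R5 + (1/69)·R2: [0, 0, 148/23, -78/23]
R4 ← R4 − (27/8)·R3: [0, 0, 0, -3]
R5 ← R5 − (37/8)·R3: [0, 0, 0, -5]
R5 ← R5 − (5/3)·R4: [0, 0, 0, 0]
4 nonzero rows, so rank(C) = 4.
C has 4 columns; by rank–nullity, nullity = 4 − 4 = 0.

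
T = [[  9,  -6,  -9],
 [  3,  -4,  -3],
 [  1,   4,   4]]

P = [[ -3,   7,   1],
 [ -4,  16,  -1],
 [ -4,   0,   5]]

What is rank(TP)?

First compute TP:
[[ 33, -33, -30],
 [ 19, -43,  -8],
 [-35,  71,  17]]
Now row reduce the product.
R2 ← R2 − (19/33)·R1: [0, -24, 102/11]
R3 ← R3 + (35/33)·R1: [0, 36, -163/11]
R3 ← R3 + (3/2)·R2: [0, 0, -10/11]
3 nonzero rows, so rank(TP) = 3.

3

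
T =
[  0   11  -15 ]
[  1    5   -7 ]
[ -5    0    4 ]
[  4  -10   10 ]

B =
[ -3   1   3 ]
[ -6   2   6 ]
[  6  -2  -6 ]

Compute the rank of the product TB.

First compute TB:
[[-156,  52, 156],
 [-75,  25,  75],
 [ 39, -13, -39],
 [108, -36, -108]]
Now row reduce the product.
R2 ← R2 − (25/52)·R1: [0, 0, 0]
R3 ← R3 + (1/4)·R1: [0, 0, 0]
R4 ← R4 + (9/13)·R1: [0, 0, 0]
1 nonzero row, so rank(TB) = 1.

1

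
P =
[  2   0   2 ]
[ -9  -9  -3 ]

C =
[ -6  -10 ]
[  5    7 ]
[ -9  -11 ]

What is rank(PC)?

First compute PC:
[[-30, -42],
 [ 36,  60]]
Now row reduce the product.
R2 ← R2 + (6/5)·R1: [0, 48/5]
2 nonzero rows, so rank(PC) = 2.

2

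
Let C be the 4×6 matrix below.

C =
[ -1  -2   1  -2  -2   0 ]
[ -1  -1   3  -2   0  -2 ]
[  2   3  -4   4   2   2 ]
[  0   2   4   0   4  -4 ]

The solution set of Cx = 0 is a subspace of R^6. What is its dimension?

Row reduce to echelon form.
R2 ← R2 − R1: [0, 1, 2, 0, 2, -2]
R3 ← R3 + (2)·R1: [0, -1, -2, 0, -2, 2]
R3 ← R3 + R2: [0, 0, 0, 0, 0, 0]
R4 ← R4 − (2)·R2: [0, 0, 0, 0, 0, 0]
2 nonzero rows, so rank(C) = 2.
C has 6 columns; by rank–nullity, nullity = 6 − 2 = 4.

4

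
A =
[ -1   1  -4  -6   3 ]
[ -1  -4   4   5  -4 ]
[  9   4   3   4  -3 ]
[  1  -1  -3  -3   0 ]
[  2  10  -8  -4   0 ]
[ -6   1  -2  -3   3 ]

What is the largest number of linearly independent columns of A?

5

Row reduce to echelon form.
R2 ← R2 − R1: [0, -5, 8, 11, -7]
R3 ← R3 + (9)·R1: [0, 13, -33, -50, 24]
R4 ← R4 + R1: [0, 0, -7, -9, 3]
R5 ← R5 + (2)·R1: [0, 12, -16, -16, 6]
R6 ← R6 − (6)·R1: [0, -5, 22, 33, -15]
R3 ← R3 + (13/5)·R2: [0, 0, -61/5, -107/5, 29/5]
R5 ← R5 + (12/5)·R2: [0, 0, 16/5, 52/5, -54/5]
R6 ← R6 − R2: [0, 0, 14, 22, -8]
R4 ← R4 − (35/61)·R3: [0, 0, 0, 200/61, -20/61]
R5 ← R5 + (16/61)·R3: [0, 0, 0, 292/61, -566/61]
R6 ← R6 + (70/61)·R3: [0, 0, 0, -156/61, -82/61]
R5 ← R5 − (73/50)·R4: [0, 0, 0, 0, -44/5]
R6 ← R6 + (39/50)·R4: [0, 0, 0, 0, -8/5]
R6 ← R6 − (2/11)·R5: [0, 0, 0, 0, 0]
Echelon form has 5 nonzero rows, so rank(A) = 5.
The rank gives the maximum number of linearly independent columns: 5.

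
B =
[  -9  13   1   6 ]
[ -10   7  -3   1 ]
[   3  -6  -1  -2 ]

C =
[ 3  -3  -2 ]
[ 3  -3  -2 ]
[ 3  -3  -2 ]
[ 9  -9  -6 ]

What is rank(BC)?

1

First compute BC:
[[ 69, -69, -46],
 [ -9,   9,   6],
 [-30,  30,  20]]
Now row reduce the product.
R2 ← R2 + (3/23)·R1: [0, 0, 0]
R3 ← R3 + (10/23)·R1: [0, 0, 0]
1 nonzero row, so rank(BC) = 1.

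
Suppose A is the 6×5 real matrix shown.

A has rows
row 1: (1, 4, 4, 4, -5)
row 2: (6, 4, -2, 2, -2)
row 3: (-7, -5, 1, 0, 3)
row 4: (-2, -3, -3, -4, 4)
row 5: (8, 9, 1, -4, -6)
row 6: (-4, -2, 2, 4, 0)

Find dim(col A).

Row reduce to echelon form.
R2 ← R2 − (6)·R1: [0, -20, -26, -22, 28]
R3 ← R3 + (7)·R1: [0, 23, 29, 28, -32]
R4 ← R4 + (2)·R1: [0, 5, 5, 4, -6]
R5 ← R5 − (8)·R1: [0, -23, -31, -36, 34]
R6 ← R6 + (4)·R1: [0, 14, 18, 20, -20]
R3 ← R3 + (23/20)·R2: [0, 0, -9/10, 27/10, 1/5]
R4 ← R4 + (1/4)·R2: [0, 0, -3/2, -3/2, 1]
R5 ← R5 − (23/20)·R2: [0, 0, -11/10, -107/10, 9/5]
R6 ← R6 + (7/10)·R2: [0, 0, -1/5, 23/5, -2/5]
R4 ← R4 − (5/3)·R3: [0, 0, 0, -6, 2/3]
R5 ← R5 − (11/9)·R3: [0, 0, 0, -14, 14/9]
R6 ← R6 − (2/9)·R3: [0, 0, 0, 4, -4/9]
R5 ← R5 − (7/3)·R4: [0, 0, 0, 0, 0]
R6 ← R6 + (2/3)·R4: [0, 0, 0, 0, 0]
Echelon form has 4 nonzero rows, so rank(A) = 4.
The column space has dimension equal to the rank: 4.

4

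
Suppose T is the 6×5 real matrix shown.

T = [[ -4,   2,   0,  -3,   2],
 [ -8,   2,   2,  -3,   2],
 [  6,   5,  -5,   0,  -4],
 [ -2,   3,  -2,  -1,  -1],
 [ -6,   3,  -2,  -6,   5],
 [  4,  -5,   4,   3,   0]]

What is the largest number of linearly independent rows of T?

4

Row reduce to echelon form.
R2 ← R2 − (2)·R1: [0, -2, 2, 3, -2]
R3 ← R3 + (3/2)·R1: [0, 8, -5, -9/2, -1]
R4 ← R4 − (1/2)·R1: [0, 2, -2, 1/2, -2]
R5 ← R5 − (3/2)·R1: [0, 0, -2, -3/2, 2]
R6 ← R6 + R1: [0, -3, 4, 0, 2]
R3 ← R3 + (4)·R2: [0, 0, 3, 15/2, -9]
R4 ← R4 + R2: [0, 0, 0, 7/2, -4]
R6 ← R6 − (3/2)·R2: [0, 0, 1, -9/2, 5]
R5 ← R5 + (2/3)·R3: [0, 0, 0, 7/2, -4]
R6 ← R6 − (1/3)·R3: [0, 0, 0, -7, 8]
R5 ← R5 − R4: [0, 0, 0, 0, 0]
R6 ← R6 + (2)·R4: [0, 0, 0, 0, 0]
Echelon form has 4 nonzero rows, so rank(T) = 4.
The rank gives the maximum number of linearly independent rows: 4.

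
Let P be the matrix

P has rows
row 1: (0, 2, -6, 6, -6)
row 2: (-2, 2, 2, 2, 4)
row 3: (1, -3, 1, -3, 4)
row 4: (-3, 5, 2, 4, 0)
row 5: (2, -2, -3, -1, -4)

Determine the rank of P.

3

Row reduce to echelon form.
Swap R1 ↔ R2
R3 ← R3 + (1/2)·R1: [0, -2, 2, -2, 6]
R4 ← R4 − (3/2)·R1: [0, 2, -1, 1, -6]
R5 ← R5 + R1: [0, 0, -1, 1, 0]
R3 ← R3 + R2: [0, 0, -4, 4, 0]
R4 ← R4 − R2: [0, 0, 5, -5, 0]
R4 ← R4 + (5/4)·R3: [0, 0, 0, 0, 0]
R5 ← R5 − (1/4)·R3: [0, 0, 0, 0, 0]
Echelon form has 3 nonzero rows, so rank(P) = 3.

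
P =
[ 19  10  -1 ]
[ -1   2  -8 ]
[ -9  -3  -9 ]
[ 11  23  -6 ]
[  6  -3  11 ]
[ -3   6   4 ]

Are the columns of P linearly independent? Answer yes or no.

yes

Row reduce P to echelon form.
R2 ← R2 + (1/19)·R1: [0, 48/19, -153/19]
R3 ← R3 + (9/19)·R1: [0, 33/19, -180/19]
R4 ← R4 − (11/19)·R1: [0, 327/19, -103/19]
R5 ← R5 − (6/19)·R1: [0, -117/19, 215/19]
R6 ← R6 + (3/19)·R1: [0, 144/19, 73/19]
R3 ← R3 − (11/16)·R2: [0, 0, -63/16]
R4 ← R4 − (109/16)·R2: [0, 0, 791/16]
R5 ← R5 + (39/16)·R2: [0, 0, -133/16]
R6 ← R6 − (3)·R2: [0, 0, 28]
R4 ← R4 + (113/9)·R3: [0, 0, 0]
R5 ← R5 − (19/9)·R3: [0, 0, 0]
R6 ← R6 + (64/9)·R3: [0, 0, 0]
3 pivots among 3 columns.
Every column is a pivot column, so the columns are linearly independent.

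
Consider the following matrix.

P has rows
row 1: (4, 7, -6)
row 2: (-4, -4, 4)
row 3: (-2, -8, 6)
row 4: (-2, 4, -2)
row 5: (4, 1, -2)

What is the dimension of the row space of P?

2

Row reduce to echelon form.
R2 ← R2 + R1: [0, 3, -2]
R3 ← R3 + (1/2)·R1: [0, -9/2, 3]
R4 ← R4 + (1/2)·R1: [0, 15/2, -5]
R5 ← R5 − R1: [0, -6, 4]
R3 ← R3 + (3/2)·R2: [0, 0, 0]
R4 ← R4 − (5/2)·R2: [0, 0, 0]
R5 ← R5 + (2)·R2: [0, 0, 0]
Echelon form has 2 nonzero rows, so rank(P) = 2.
The row space has dimension equal to the rank: 2.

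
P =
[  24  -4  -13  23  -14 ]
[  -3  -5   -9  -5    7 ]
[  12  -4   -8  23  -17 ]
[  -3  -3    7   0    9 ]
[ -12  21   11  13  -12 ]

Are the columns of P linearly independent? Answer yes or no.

Row reduce P to echelon form.
R2 ← R2 + (1/8)·R1: [0, -11/2, -85/8, -17/8, 21/4]
R3 ← R3 − (1/2)·R1: [0, -2, -3/2, 23/2, -10]
R4 ← R4 + (1/8)·R1: [0, -7/2, 43/8, 23/8, 29/4]
R5 ← R5 + (1/2)·R1: [0, 19, 9/2, 49/2, -19]
R3 ← R3 − (4/11)·R2: [0, 0, 26/11, 135/11, -131/11]
R4 ← R4 − (7/11)·R2: [0, 0, 267/22, 93/22, 43/11]
R5 ← R5 + (38/11)·R2: [0, 0, -1417/44, 755/44, -19/22]
R4 ← R4 − (267/52)·R3: [0, 0, 0, -3057/52, 3383/52]
R5 ← R5 + (109/8)·R3: [0, 0, 0, 1475/8, -1305/8]
R5 ← R5 + (19175/6114)·R4: [0, 0, 0, 0, 250135/6114]
5 pivots among 5 columns.
Every column is a pivot column, so the columns are linearly independent.

yes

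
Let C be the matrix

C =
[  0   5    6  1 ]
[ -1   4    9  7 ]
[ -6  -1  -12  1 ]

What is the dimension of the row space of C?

Row reduce to echelon form.
Swap R1 ↔ R2
R3 ← R3 − (6)·R1: [0, -25, -66, -41]
R3 ← R3 + (5)·R2: [0, 0, -36, -36]
Echelon form has 3 nonzero rows, so rank(C) = 3.
The row space has dimension equal to the rank: 3.

3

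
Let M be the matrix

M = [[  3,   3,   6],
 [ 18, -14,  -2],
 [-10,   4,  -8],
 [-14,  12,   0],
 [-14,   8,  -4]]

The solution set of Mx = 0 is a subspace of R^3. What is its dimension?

Row reduce to echelon form.
R2 ← R2 − (6)·R1: [0, -32, -38]
R3 ← R3 + (10/3)·R1: [0, 14, 12]
R4 ← R4 + (14/3)·R1: [0, 26, 28]
R5 ← R5 + (14/3)·R1: [0, 22, 24]
R3 ← R3 + (7/16)·R2: [0, 0, -37/8]
R4 ← R4 + (13/16)·R2: [0, 0, -23/8]
R5 ← R5 + (11/16)·R2: [0, 0, -17/8]
R4 ← R4 − (23/37)·R3: [0, 0, 0]
R5 ← R5 − (17/37)·R3: [0, 0, 0]
3 nonzero rows, so rank(M) = 3.
M has 3 columns; by rank–nullity, nullity = 3 − 3 = 0.

0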